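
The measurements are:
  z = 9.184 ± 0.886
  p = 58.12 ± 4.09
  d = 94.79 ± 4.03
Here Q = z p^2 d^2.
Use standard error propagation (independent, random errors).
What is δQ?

Products/powers → add relative errors in quadrature, weighted by exponent:
  (1·δz/z)² = (1×0.0965)² = 0.00931;  (2·δp/p)² = (2×0.0704)² = 0.0198;  (2·δd/d)² = (2×0.0425)² = 0.00723
δQ/Q = √(0.0363) = 0.191
Q = 2.787e+08, so δQ = 0.191 × 2.787e+08 = 5.31e+07.

5.31e+07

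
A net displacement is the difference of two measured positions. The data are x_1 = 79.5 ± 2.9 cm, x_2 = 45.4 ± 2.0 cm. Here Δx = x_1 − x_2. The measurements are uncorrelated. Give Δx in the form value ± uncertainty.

34.1 ± 3.52 cm

Absolute uncertainties add in quadrature for a linear combination:
  (δx_1)² = 8.41;  (δx_2)² = 4.00
δΔx = √(12.4) = 3.52 cm
Δx = 34.1 cm.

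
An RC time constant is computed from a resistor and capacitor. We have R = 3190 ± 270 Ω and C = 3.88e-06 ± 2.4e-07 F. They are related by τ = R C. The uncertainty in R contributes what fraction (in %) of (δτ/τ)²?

(δτ/τ)² = (1·δR/R)² + (1·δC/C)²
  R term: (1×0.0846)² = 0.00716
  C term: (1×0.0619)² = 0.00383
Total = 0.0110. Share from R = 0.00716/0.0110 = 0.652.

65.2%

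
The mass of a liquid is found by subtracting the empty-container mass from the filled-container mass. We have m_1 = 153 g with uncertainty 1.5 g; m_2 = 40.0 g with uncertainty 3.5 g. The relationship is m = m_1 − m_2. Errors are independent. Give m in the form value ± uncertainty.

113 ± 3.81 g

Sums and differences: (δm)² = Σ (cᵢ δxᵢ)².
  (δm_1)² = 2.25;  (δm_2)² = 12.2
δm = √(14.5) = 3.81 g
m = 113 g.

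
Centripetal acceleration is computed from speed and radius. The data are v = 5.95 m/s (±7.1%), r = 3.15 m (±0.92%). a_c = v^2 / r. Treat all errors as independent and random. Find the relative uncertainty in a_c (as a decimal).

0.142

Each factor contributes (exponent × relative error)² to (δa_c/a_c)²:
  (2·δv/v)² = (2×0.0710)² = 0.0202;  (-1·δr/r)² = (-1×0.00920)² = 8.46e-05
δa_c/a_c = √(0.0202) = 0.142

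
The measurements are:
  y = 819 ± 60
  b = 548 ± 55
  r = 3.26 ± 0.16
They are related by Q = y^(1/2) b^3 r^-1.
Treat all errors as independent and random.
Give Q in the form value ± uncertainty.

(1.44 ± 0.444) × 10^9

Relative error in a monomial: (δQ/Q)² = Σ (nᵢ · δxᵢ/xᵢ)².
  (½·δy/y)² = (0.5×0.0733)² = 0.00134;  (3·δb/b)² = (3×0.100)² = 0.0907;  (-1·δr/r)² = (-1×0.0491)² = 0.00241
δQ/Q = √(0.0944) = 0.307
Q = 1.44e+09, so δQ = 0.307 × 1.44e+09 = 4.44e+08.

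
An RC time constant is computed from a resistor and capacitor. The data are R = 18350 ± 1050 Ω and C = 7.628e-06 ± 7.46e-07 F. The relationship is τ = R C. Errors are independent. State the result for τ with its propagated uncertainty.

Products/powers → add relative errors in quadrature, weighted by exponent:
  (1·δR/R)² = (1×0.0572)² = 0.00327;  (1·δC/C)² = (1×0.0978)² = 0.00956
δτ/τ = √(0.0128) = 0.113
τ = 0.1400 s, so δτ = 0.113 × 0.1400 = 0.0159 s.

0.1400 ± 0.0159 s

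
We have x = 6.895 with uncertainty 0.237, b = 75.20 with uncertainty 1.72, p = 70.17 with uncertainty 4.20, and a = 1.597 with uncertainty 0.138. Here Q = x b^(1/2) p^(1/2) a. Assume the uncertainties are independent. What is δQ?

Q is a product of powers, so relative uncertainties combine in quadrature:
  (1·δx/x)² = (1×0.0344)² = 0.00118;  (½·δb/b)² = (0.5×0.0229)² = 0.000131;  (½·δp/p)² = (0.5×0.0599)² = 0.000896;  (1·δa/a)² = (1×0.0864)² = 0.00747
δQ/Q = √(0.00967) = 0.0984
Q = 799.9, so δQ = 0.0984 × 799.9 = 78.7.

78.7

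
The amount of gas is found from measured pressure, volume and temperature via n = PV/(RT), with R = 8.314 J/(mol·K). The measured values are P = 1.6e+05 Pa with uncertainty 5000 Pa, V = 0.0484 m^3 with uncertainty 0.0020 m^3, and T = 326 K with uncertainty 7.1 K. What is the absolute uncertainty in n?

0.161 mol

Each factor contributes (exponent × relative error)² to (δn/n)²:
  (1·δP/P)² = (1×0.0312)² = 0.000977;  (1·δV/V)² = (1×0.0413)² = 0.00171;  (-1·δT/T)² = (-1×0.0218)² = 0.000474
δn/n = √(0.00316) = 0.0562
n = 2.86 mol, so δn = 0.0562 × 2.86 = 0.161 mol.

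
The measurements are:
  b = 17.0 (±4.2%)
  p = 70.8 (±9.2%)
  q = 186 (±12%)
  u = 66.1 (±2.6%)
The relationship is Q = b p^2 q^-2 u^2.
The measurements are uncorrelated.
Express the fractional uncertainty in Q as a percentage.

31.0%

Since Q is a product/quotient, work with relative uncertainties:
  (1·δb/b)² = (1×0.0420)² = 0.00176;  (2·δp/p)² = (2×0.0920)² = 0.0339;  (-2·δq/q)² = (-2×0.120)² = 0.0576;  (2·δu/u)² = (2×0.0260)² = 0.00270
δQ/Q = √(0.0959) = 0.310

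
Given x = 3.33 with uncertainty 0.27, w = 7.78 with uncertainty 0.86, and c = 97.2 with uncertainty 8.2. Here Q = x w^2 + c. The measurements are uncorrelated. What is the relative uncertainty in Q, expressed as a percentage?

Let p = x·w^2 = 202. δp/p = √((1·δx/x)² + (2·δw/w)²) = √(0.00657 + 0.0489) = 0.235, so δp = 47.5.
Q = p + c: δQ = √(δp² + δc²) = √(2250 + 67.2) = 48.2
Q = 299, so δQ/Q = 48.2/299 = 0.161.

16.1%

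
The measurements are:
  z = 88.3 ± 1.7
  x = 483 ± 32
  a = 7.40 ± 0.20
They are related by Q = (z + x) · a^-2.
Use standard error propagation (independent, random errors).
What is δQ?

0.813

Let u = z + x = 571. δu = √(δz² + δx²) = √(2.89 + 1020) = 32.0, so δu/u = 0.0561.
Q is then a monomial in u, a:
δQ/Q = √((δu/u)² + (-2·δa/a)²) = √(0.00315 + 0.00292) = 0.0779
Q = 10.4, so δQ = 0.0779 × 10.4 = 0.813.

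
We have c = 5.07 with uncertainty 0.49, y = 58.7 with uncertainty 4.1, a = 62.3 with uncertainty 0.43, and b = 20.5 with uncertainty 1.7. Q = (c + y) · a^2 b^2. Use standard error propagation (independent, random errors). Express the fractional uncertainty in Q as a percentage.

Let u = c + y = 63.8. δu = √(δc² + δy²) = √(0.240 + 16.8) = 4.13, so δu/u = 0.0648.
Q is then a monomial in u, a, b:
δQ/Q = √((δu/u)² + (2·δa/a)² + (2·δb/b)²) = √(0.00419 + 0.000191 + 0.0275) = 0.179

17.9%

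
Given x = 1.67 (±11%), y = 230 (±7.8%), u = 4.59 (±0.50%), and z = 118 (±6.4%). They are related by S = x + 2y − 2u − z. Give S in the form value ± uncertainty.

Sums and differences: (δS)² = Σ (cᵢ δxᵢ)².
  (δx)² = 0.0337;  (2·δy)² = 1290;  (2·δu)² = 0.00211;  (δz)² = 57.0
δS = √(1340) = 36.7
S = 334.

334 ± 36.7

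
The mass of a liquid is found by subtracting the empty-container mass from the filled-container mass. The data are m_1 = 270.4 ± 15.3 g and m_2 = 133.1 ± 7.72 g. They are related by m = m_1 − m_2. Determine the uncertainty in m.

Absolute uncertainties add in quadrature for a linear combination:
  (δm_1)² = 234;  (δm_2)² = 59.6
δm = √(294) = 17.1 g

17.1 g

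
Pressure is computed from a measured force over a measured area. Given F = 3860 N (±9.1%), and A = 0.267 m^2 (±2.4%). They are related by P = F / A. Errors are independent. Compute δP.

P is a product of powers, so relative uncertainties combine in quadrature:
  (1·δF/F)² = (1×0.0910)² = 0.00828;  (-1·δA/A)² = (-1×0.0240)² = 0.000576
δP/P = √(0.00886) = 0.0941
P = 14500 Pa, so δP = 0.0941 × 14500 = 1360 Pa.

1360 Pa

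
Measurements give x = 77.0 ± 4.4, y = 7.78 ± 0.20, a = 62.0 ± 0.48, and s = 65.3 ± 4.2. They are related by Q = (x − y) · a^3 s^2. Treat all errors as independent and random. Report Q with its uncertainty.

(7.03 ± 1.02) × 10^10

Let u = x − y = 69.2. δu = √(δx² + δy²) = √(19.4 + 0.0400) = 4.40, so δu/u = 0.0636.
Q is then a monomial in u, a, s:
δQ/Q = √((δu/u)² + (3·δa/a)² + (2·δs/s)²) = √(0.00405 + 0.000539 + 0.0165) = 0.145
Q = 7.03e+10, so δQ = 0.145 × 7.03e+10 = 1.02e+10.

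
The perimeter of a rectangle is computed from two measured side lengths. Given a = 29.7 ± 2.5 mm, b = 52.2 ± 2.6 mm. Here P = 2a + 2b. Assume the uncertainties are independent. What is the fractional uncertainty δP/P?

0.0440

Absolute uncertainties add in quadrature for a linear combination:
  (2·δa)² = 25.0;  (2·δb)² = 27.0
δP = √(52.0) = 7.21 mm
P = 164 mm, so δP/P = 7.21/164 = 0.0440.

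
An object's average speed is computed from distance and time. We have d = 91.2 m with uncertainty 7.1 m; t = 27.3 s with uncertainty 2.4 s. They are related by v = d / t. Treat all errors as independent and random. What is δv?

Since v is a product/quotient, work with relative uncertainties:
  (1·δd/d)² = (1×0.0779)² = 0.00606;  (-1·δt/t)² = (-1×0.0879)² = 0.00773
δv/v = √(0.0138) = 0.117
v = 3.34 m/s, so δv = 0.117 × 3.34 = 0.392 m/s.

0.392 m/s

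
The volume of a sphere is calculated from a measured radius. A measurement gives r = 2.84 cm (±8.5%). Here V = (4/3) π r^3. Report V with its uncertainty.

V ∝ r^3, so δV/V = |3| · δr/r = 3 × 0.0850 = 0.255.
V = 95.9 cm^3, so δV = 0.255 × 95.9 = 24.5 cm^3.

95.9 ± 24.5 cm^3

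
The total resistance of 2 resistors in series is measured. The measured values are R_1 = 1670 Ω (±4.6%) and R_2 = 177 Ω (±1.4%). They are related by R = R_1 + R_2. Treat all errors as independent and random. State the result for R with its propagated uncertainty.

1850 ± 76.9 Ω

Each term contributes (cᵢ δxᵢ)² to (δR)²:
  (δR_1)² = 5900;  (δR_2)² = 6.14
δR = √(5910) = 76.9 Ω
R = 1850 Ω.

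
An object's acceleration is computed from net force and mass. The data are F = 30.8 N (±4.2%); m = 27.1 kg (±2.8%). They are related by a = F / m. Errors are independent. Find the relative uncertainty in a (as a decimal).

0.0505

For a monomial a ∝ F, m^-1, fractional errors add in quadrature:
  (1·δF/F)² = (1×0.0420)² = 0.00176;  (-1·δm/m)² = (-1×0.0280)² = 0.000784
δa/a = √(0.00255) = 0.0505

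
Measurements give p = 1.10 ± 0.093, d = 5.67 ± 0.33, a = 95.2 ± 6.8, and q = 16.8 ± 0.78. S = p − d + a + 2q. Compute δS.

6.99

Absolute uncertainties add in quadrature for a linear combination:
  (δp)² = 0.00865;  (δd)² = 0.109;  (δa)² = 46.2;  (2·δq)² = 2.43
δS = √(48.8) = 6.99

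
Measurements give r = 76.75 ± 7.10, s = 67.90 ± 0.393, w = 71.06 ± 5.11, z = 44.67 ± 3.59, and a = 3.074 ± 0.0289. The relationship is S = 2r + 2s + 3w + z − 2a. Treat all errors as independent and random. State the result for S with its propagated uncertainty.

Sums and differences: (δS)² = Σ (cᵢ δxᵢ)².
  (2·δr)² = 202;  (2·δs)² = 0.618;  (3·δw)² = 235;  (δz)² = 12.9;  (2·δa)² = 0.00334
δS = √(450) = 21.2
S = 541.0.

541.0 ± 21.2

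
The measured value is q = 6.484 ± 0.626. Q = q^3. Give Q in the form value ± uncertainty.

Q ∝ q^3, so δQ/Q = |3| · δq/q = 3 × 0.0965 = 0.290.
Q = 272.6, so δQ = 0.290 × 272.6 = 79.0.

272.6 ± 79.0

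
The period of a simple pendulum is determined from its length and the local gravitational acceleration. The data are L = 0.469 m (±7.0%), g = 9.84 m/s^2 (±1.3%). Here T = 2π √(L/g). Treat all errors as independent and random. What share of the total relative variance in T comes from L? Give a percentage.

(δT/T)² = (½·δL/L)² + (−½·δg/g)²
  L term: (0.5×0.0700)² = 0.00123
  g term: (-0.5×0.0130)² = 4.23e-05
Total = 0.00127. Share from L = 0.00123/0.00127 = 0.967.

96.7%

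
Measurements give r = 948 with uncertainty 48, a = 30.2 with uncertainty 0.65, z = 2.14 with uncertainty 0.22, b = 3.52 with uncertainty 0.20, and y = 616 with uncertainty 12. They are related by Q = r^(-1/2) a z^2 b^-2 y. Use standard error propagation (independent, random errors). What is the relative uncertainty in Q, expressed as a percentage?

Since Q is a product/quotient, work with relative uncertainties:
  (−½·δr/r)² = (-0.5×0.0506)² = 0.000641;  (1·δa/a)² = (1×0.0215)² = 0.000463;  (2·δz/z)² = (2×0.103)² = 0.0423;  (-2·δb/b)² = (-2×0.0568)² = 0.0129;  (1·δy/y)² = (1×0.0195)² = 0.000379
δQ/Q = √(0.0567) = 0.238

23.8%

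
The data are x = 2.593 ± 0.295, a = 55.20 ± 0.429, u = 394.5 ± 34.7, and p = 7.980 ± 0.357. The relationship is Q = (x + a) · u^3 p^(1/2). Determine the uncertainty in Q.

2.66e+09

Let w = x + a = 57.79. δw = √(δx² + δa²) = √(0.0870 + 0.184) = 0.521, so δw/w = 0.00901.
Q is then a monomial in w, u, p:
δQ/Q = √((δw/w)² + (3·δu/u)² + (½·δp/p)²) = √(8.12e-05 + 0.0696 + 0.000500) = 0.265
Q = 1.002e+10, so δQ = 0.265 × 1.002e+10 = 2.66e+09.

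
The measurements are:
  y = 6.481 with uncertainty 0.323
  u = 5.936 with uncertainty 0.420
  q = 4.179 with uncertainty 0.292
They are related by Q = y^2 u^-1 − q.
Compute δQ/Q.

Let p = y^2·u^-1 = 7.076. δp/p = √((2·δy/y)² + (-1·δu/u)²) = √(0.00994 + 0.00501) = 0.122, so δp = 0.865.
Q = p − q: δQ = √(δp² + δq²) = √(0.748 + 0.0853) = 0.913
Q = 2.897, so δQ/Q = 0.913/2.897 = 0.315.

0.315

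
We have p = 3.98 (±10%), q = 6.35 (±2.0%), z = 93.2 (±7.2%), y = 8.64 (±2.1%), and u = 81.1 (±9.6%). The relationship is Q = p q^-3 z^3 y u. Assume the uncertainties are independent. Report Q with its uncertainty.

(8.82 ± 2.33) × 10^6

Products/powers → add relative errors in quadrature, weighted by exponent:
  (1·δp/p)² = (1×0.100)² = 0.0100;  (-3·δq/q)² = (-3×0.0200)² = 0.00360;  (3·δz/z)² = (3×0.0720)² = 0.0467;  (1·δy/y)² = (1×0.0210)² = 0.000441;  (1·δu/u)² = (1×0.0960)² = 0.00922
δQ/Q = √(0.0699) = 0.264
Q = 8.82e+06, so δQ = 0.264 × 8.82e+06 = 2.33e+06.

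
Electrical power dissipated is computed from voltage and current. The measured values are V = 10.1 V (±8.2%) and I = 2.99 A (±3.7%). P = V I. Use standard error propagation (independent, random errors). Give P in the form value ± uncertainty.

Products/powers → add relative errors in quadrature, weighted by exponent:
  (1·δV/V)² = (1×0.0820)² = 0.00672;  (1·δI/I)² = (1×0.0370)² = 0.00137
δP/P = √(0.00809) = 0.0900
P = 30.2 W, so δP = 0.0900 × 30.2 = 2.72 W.

30.2 ± 2.72 W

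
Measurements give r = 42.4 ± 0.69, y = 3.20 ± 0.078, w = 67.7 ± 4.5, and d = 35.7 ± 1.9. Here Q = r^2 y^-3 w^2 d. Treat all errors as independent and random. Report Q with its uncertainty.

(8.98 ± 1.47) × 10^6

Since Q is a product/quotient, work with relative uncertainties:
  (2·δr/r)² = (2×0.0163)² = 0.00106;  (-3·δy/y)² = (-3×0.0244)² = 0.00535;  (2·δw/w)² = (2×0.0665)² = 0.0177;  (1·δd/d)² = (1×0.0532)² = 0.00283
δQ/Q = √(0.0269) = 0.164
Q = 8.98e+06, so δQ = 0.164 × 8.98e+06 = 1.47e+06.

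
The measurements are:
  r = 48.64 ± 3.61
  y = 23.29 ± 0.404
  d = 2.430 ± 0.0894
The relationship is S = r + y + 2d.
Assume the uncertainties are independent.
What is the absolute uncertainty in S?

For a sum/difference, combine absolute errors in quadrature:
  (δr)² = 13.0;  (δy)² = 0.163;  (2·δd)² = 0.0320
δS = √(13.2) = 3.64

3.64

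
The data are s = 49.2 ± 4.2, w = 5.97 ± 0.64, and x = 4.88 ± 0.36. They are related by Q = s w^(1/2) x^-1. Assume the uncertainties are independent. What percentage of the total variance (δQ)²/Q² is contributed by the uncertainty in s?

(δQ/Q)² = (1·δs/s)² + (½·δw/w)² + (-1·δx/x)²
  s term: (1×0.0854)² = 0.00729
  w term: (0.5×0.107)² = 0.00287
  x term: (-1×0.0738)² = 0.00544
Total = 0.0156. Share from s = 0.00729/0.0156 = 0.467.

46.7%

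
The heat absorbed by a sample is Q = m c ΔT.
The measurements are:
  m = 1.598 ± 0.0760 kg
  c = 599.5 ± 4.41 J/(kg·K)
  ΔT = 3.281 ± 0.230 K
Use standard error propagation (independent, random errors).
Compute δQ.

267 J

Q is a product of powers, so relative uncertainties combine in quadrature:
  (1·δm/m)² = (1×0.0476)² = 0.00226;  (1·δc/c)² = (1×0.00736)² = 5.41e-05;  (1·δΔT/ΔT)² = (1×0.0701)² = 0.00491
δQ/Q = √(0.00723) = 0.0850
Q = 3143 J, so δQ = 0.0850 × 3143 = 267 J.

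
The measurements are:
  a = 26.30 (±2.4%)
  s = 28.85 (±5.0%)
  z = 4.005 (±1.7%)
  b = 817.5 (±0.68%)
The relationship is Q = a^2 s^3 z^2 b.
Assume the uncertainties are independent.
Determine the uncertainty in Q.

3.51e+10

Products/powers → add relative errors in quadrature, weighted by exponent:
  (2·δa/a)² = (2×0.0240)² = 0.00230;  (3·δs/s)² = (3×0.0500)² = 0.0225;  (2·δz/z)² = (2×0.0170)² = 0.00116;  (1·δb/b)² = (1×0.00680)² = 4.62e-05
δQ/Q = √(0.0260) = 0.161
Q = 2.178e+11, so δQ = 0.161 × 2.178e+11 = 3.51e+10.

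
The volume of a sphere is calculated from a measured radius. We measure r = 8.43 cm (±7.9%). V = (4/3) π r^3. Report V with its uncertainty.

2510 ± 595 cm^3

Since V is a product/quotient, work with relative uncertainties:
  (3·δr/r)² = (3×0.0790)² = 0.0562
δV/V = √(0.0562) = 0.237
V = 2510 cm^3, so δV = 0.237 × 2510 = 595 cm^3.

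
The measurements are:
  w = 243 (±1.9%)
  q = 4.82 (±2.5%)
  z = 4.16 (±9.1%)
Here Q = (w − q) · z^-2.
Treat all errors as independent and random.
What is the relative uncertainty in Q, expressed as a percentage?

18.3%

Let u = w − q = 238. δu = √(δw² + δq²) = √(21.3 + 0.0145) = 4.62, so δu/u = 0.0194.
Q is then a monomial in u, z:
δQ/Q = √((δu/u)² + (-2·δz/z)²) = √(0.000376 + 0.0331) = 0.183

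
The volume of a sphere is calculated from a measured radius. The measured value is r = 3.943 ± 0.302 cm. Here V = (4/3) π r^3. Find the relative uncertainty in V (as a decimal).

0.230

Relative error in a monomial: (δV/V)² = Σ (nᵢ · δxᵢ/xᵢ)².
  (3·δr/r)² = (3×0.0766)² = 0.0528
δV/V = √(0.0528) = 0.230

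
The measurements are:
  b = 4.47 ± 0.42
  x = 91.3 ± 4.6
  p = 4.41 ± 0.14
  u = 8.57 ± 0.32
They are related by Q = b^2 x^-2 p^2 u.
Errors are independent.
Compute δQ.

Each factor contributes (exponent × relative error)² to (δQ/Q)²:
  (2·δb/b)² = (2×0.0940)² = 0.0353;  (-2·δx/x)² = (-2×0.0504)² = 0.0102;  (2·δp/p)² = (2×0.0317)² = 0.00403;  (1·δu/u)² = (1×0.0373)² = 0.00139
δQ/Q = √(0.0509) = 0.226
Q = 0.400, so δQ = 0.226 × 0.400 = 0.0901.

0.0901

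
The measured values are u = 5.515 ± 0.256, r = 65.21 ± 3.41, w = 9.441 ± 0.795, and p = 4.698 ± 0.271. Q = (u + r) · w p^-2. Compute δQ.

4.56

Let h = u + r = 70.72. δh = √(δu² + δr²) = √(0.0655 + 11.6) = 3.42, so δh/h = 0.0484.
Q is then a monomial in h, w, p:
δQ/Q = √((δh/h)² + (1·δw/w)² + (-2·δp/p)²) = √(0.00234 + 0.00709 + 0.0133) = 0.151
Q = 30.25, so δQ = 0.151 × 30.25 = 4.56.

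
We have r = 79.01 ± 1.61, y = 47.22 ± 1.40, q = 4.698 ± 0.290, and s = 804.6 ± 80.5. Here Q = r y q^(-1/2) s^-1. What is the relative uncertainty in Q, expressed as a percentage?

Each factor contributes (exponent × relative error)² to (δQ/Q)²:
  (1·δr/r)² = (1×0.0204)² = 0.000415;  (1·δy/y)² = (1×0.0296)² = 0.000879;  (−½·δq/q)² = (-0.5×0.0617)² = 0.000953;  (-1·δs/s)² = (-1×0.100)² = 0.0100
δQ/Q = √(0.0123) = 0.111

11.1%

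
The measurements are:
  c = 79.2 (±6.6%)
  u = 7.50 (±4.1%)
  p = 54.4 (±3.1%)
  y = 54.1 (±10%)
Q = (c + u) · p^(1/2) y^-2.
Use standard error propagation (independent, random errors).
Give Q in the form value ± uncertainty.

0.218 ± 0.0458

Let w = c + u = 86.7. δw = √(δc² + δu²) = √(27.3 + 0.0946) = 5.24, so δw/w = 0.0604.
Q is then a monomial in w, p, y:
δQ/Q = √((δw/w)² + (½·δp/p)² + (-2·δy/y)²) = √(0.00365 + 0.000240 + 0.0400) = 0.209
Q = 0.218, so δQ = 0.209 × 0.218 = 0.0458.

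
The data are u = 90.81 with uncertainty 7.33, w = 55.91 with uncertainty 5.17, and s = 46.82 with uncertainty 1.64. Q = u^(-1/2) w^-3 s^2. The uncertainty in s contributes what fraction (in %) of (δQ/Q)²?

(δQ/Q)² = (−½·δu/u)² + (-3·δw/w)² + (2·δs/s)²
  u term: (-0.5×0.0807)² = 0.00163
  w term: (-3×0.0925)² = 0.0770
  s term: (2×0.0350)² = 0.00491
Total = 0.0835. Share from s = 0.00491/0.0835 = 0.0588.

5.88%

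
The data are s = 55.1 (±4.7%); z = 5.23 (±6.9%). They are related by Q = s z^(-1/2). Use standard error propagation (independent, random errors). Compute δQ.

Q is a product of powers, so relative uncertainties combine in quadrature:
  (1·δs/s)² = (1×0.0470)² = 0.00221;  (−½·δz/z)² = (-0.5×0.0690)² = 0.00119
δQ/Q = √(0.00340) = 0.0583
Q = 24.1, so δQ = 0.0583 × 24.1 = 1.40.

1.40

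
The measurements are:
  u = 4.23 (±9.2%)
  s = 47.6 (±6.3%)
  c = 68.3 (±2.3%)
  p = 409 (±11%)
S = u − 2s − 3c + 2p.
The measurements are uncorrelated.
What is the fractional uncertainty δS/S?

Sums and differences: (δS)² = Σ (cᵢ δxᵢ)².
  (δu)² = 0.151;  (2·δs)² = 36.0;  (3·δc)² = 22.2;  (2·δp)² = 8100
δS = √(8150) = 90.3
S = 522, so δS/S = 90.3/522 = 0.173.

0.173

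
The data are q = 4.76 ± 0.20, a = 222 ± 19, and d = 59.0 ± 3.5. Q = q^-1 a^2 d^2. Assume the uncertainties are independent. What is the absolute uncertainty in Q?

7.66e+06

Since Q is a product/quotient, work with relative uncertainties:
  (-1·δq/q)² = (-1×0.0420)² = 0.00177;  (2·δa/a)² = (2×0.0856)² = 0.0293;  (2·δd/d)² = (2×0.0593)² = 0.0141
δQ/Q = √(0.0451) = 0.212
Q = 3.6e+07, so δQ = 0.212 × 3.6e+07 = 7.66e+06.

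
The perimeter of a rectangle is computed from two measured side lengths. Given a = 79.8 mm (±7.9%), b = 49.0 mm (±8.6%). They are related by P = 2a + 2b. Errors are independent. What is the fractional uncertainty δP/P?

P is a linear combination, so absolute uncertainties add in quadrature:
  (2·δa)² = 159;  (2·δb)² = 71.0
δP = √(230) = 15.2 mm
P = 258 mm, so δP/P = 15.2/258 = 0.0589.

0.0589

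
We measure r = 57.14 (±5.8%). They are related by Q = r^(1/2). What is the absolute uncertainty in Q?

0.219

Q ∝ r^(1/2), so δQ/Q = |½| · δr/r = 0.5 × 0.0580 = 0.0290.
Q = 7.559, so δQ = 0.0290 × 7.559 = 0.219.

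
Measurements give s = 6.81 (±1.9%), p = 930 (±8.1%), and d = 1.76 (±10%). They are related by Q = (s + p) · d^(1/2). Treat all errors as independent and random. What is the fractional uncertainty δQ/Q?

0.0947

Let u = s + p = 937. δu = √(δs² + δp²) = √(0.0167 + 5670) = 75.3, so δu/u = 0.0804.
Q is then a monomial in u, d:
δQ/Q = √((δu/u)² + (½·δd/d)²) = √(0.00647 + 0.00250) = 0.0947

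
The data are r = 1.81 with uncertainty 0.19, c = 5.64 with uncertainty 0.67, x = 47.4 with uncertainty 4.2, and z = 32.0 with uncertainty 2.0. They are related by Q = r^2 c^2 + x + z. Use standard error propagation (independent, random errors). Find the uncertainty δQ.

Let p = r^2·c^2 = 104. δp/p = √((2·δr/r)² + (2·δc/c)²) = √(0.0441 + 0.0564) = 0.317, so δp = 33.0.
Q = p + x + z: δQ = √(δp² + δx² + δz²) = √(1090 + 17.6 + 4.00) = 33.4

33.4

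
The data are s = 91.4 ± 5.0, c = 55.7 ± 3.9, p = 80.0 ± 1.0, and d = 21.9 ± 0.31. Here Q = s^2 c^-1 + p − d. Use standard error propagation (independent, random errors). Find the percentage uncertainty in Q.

Let w = s^2·c^-1 = 150. δw/w = √((2·δs/s)² + (-1·δc/c)²) = √(0.0120 + 0.00490) = 0.130, so δw = 19.5.
Q = w + p − d: δQ = √(δw² + δp² + δd²) = √(380 + 1.00 + 0.0961) = 19.5
Q = 208, so δQ/Q = 19.5/208 = 0.0938.

9.38%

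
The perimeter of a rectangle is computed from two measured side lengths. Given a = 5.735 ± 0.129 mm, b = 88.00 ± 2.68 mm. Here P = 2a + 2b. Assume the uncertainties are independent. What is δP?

Each term contributes (cᵢ δxᵢ)² to (δP)²:
  (2·δa)² = 0.0666;  (2·δb)² = 28.7
δP = √(28.8) = 5.37 mm

5.37 mm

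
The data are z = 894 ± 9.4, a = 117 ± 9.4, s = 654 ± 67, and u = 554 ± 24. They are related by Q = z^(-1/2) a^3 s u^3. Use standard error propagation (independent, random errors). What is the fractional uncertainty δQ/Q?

For a monomial Q ∝ z^(-1/2), a^3, s, u^3, fractional errors add in quadrature:
  (−½·δz/z)² = (-0.5×0.0105)² = 2.76e-05;  (3·δa/a)² = (3×0.0803)² = 0.0581;  (1·δs/s)² = (1×0.102)² = 0.0105;  (3·δu/u)² = (3×0.0433)² = 0.0169
δQ/Q = √(0.0855) = 0.292

0.292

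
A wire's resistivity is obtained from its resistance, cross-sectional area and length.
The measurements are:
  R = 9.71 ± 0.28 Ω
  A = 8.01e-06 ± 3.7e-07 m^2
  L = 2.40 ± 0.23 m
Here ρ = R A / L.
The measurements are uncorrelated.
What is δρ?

3.57e-06 Ω·m

Each factor contributes (exponent × relative error)² to (δρ/ρ)²:
  (1·δR/R)² = (1×0.0288)² = 0.000832;  (1·δA/A)² = (1×0.0462)² = 0.00213;  (-1·δL/L)² = (-1×0.0958)² = 0.00918
δρ/ρ = √(0.0121) = 0.110
ρ = 3.24e-05 Ω·m, so δρ = 0.110 × 3.24e-05 = 3.57e-06 Ω·m.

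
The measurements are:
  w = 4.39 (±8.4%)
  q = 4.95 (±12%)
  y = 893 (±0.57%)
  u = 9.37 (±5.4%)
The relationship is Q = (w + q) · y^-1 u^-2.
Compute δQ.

Let h = w + q = 9.34. δh = √(δw² + δq²) = √(0.136 + 0.353) = 0.699, so δh/h = 0.0749.
Q is then a monomial in h, y, u:
δQ/Q = √((δh/h)² + (-1·δy/y)² + (-2·δu/u)²) = √(0.00560 + 3.25e-05 + 0.0117) = 0.132
Q = 0.000119, so δQ = 0.132 × 0.000119 = 1.57e-05.

1.57e-05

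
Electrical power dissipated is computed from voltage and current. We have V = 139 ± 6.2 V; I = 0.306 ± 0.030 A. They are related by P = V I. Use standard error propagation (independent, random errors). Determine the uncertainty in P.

For a monomial P ∝ V, I, fractional errors add in quadrature:
  (1·δV/V)² = (1×0.0446)² = 0.00199;  (1·δI/I)² = (1×0.0980)² = 0.00961
δP/P = √(0.0116) = 0.108
P = 42.5 W, so δP = 0.108 × 42.5 = 4.58 W.

4.58 W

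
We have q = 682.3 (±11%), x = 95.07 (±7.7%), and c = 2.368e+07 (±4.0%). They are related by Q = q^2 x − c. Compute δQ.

Let p = q^2·x = 4.426e+07. δp/p = √((2·δq/q)² + (1·δx/x)²) = √(0.0484 + 0.00593) = 0.233, so δp = 1.03e+07.
Q = p − c: δQ = √(δp² + δc²) = √(1.06e+14 + 8.97e+11) = 1.04e+07

1.04e+07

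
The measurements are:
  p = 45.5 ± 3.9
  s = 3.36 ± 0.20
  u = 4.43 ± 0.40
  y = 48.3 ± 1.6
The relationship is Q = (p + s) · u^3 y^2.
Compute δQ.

2.87e+06

Let w = p + s = 48.9. δw = √(δp² + δs²) = √(15.2 + 0.0400) = 3.91, so δw/w = 0.0799.
Q is then a monomial in w, u, y:
δQ/Q = √((δw/w)² + (3·δu/u)² + (2·δy/y)²) = √(0.00639 + 0.0734 + 0.00439) = 0.290
Q = 9.91e+06, so δQ = 0.290 × 9.91e+06 = 2.87e+06.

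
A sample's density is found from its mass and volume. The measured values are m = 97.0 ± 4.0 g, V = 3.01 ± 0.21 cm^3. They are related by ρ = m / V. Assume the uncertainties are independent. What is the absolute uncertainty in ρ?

2.61 g/cm^3

For a monomial ρ ∝ m, V^-1, fractional errors add in quadrature:
  (1·δm/m)² = (1×0.0412)² = 0.00170;  (-1·δV/V)² = (-1×0.0698)² = 0.00487
δρ/ρ = √(0.00657) = 0.0810
ρ = 32.2 g/cm^3, so δρ = 0.0810 × 32.2 = 2.61 g/cm^3.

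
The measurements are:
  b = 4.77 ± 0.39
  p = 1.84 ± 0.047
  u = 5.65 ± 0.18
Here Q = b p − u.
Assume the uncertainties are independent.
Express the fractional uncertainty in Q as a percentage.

Let w = b·p = 8.78. δw/w = √((1·δb/b)² + (1·δp/p)²) = √(0.00668 + 0.000652) = 0.0857, so δw = 0.752.
Q = w − u: δQ = √(δw² + δu²) = √(0.565 + 0.0324) = 0.773
Q = 3.13, so δQ/Q = 0.773/3.13 = 0.247.

24.7%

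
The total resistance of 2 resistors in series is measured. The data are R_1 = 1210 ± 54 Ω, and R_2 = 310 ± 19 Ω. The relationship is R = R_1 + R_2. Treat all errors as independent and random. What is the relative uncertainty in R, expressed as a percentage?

3.77%

R is a linear combination, so absolute uncertainties add in quadrature:
  (δR_1)² = 2920;  (δR_2)² = 361
δR = √(3280) = 57.2 Ω
R = 1520 Ω, so δR/R = 57.2/1520 = 0.0377.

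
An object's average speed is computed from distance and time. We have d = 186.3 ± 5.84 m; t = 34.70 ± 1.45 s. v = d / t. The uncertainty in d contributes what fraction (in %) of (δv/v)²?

36.0%

(δv/v)² = (1·δd/d)² + (-1·δt/t)²
  d term: (1×0.0313)² = 0.000983
  t term: (-1×0.0418)² = 0.00175
Total = 0.00273. Share from d = 0.000983/0.00273 = 0.360.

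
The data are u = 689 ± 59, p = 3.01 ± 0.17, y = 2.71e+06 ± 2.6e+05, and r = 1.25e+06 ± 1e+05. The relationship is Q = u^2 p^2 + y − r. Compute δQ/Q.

Let w = u^2·p^2 = 4.3e+06. δw/w = √((2·δu/u)² + (2·δp/p)²) = √(0.0293 + 0.0128) = 0.205, so δw = 8.82e+05.
Q = w + y − r: δQ = √(δw² + δy² + δr²) = √(7.79e+11 + 6.76e+10 + 1e+10) = 9.25e+05
Q = 5.76e+06, so δQ/Q = 9.25e+05/5.76e+06 = 0.161.

0.161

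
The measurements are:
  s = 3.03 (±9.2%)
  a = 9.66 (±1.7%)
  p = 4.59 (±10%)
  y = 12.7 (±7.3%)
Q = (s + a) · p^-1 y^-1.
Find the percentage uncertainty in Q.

Let u = s + a = 12.7. δu = √(δs² + δa²) = √(0.0777 + 0.0270) = 0.324, so δu/u = 0.0255.
Q is then a monomial in u, p, y:
δQ/Q = √((δu/u)² + (-1·δp/p)² + (-1·δy/y)²) = √(0.000650 + 0.0100 + 0.00533) = 0.126

12.6%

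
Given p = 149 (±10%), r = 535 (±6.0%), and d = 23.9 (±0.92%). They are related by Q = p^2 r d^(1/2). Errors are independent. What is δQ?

1.21e+07

Products/powers → add relative errors in quadrature, weighted by exponent:
  (2·δp/p)² = (2×0.100)² = 0.0400;  (1·δr/r)² = (1×0.0600)² = 0.00360;  (½·δd/d)² = (0.5×0.00920)² = 2.12e-05
δQ/Q = √(0.0436) = 0.209
Q = 5.81e+07, so δQ = 0.209 × 5.81e+07 = 1.21e+07.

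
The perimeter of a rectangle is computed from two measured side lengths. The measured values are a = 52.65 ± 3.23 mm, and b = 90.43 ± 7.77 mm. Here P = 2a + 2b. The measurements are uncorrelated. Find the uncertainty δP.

Sums and differences: (δP)² = Σ (cᵢ δxᵢ)².
  (2·δa)² = 41.7;  (2·δb)² = 241
δP = √(283) = 16.8 mm

16.8 mm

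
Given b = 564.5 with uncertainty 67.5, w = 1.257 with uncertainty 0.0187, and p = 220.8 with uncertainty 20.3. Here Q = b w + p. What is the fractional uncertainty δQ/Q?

Let h = b·w = 709.6. δh/h = √((1·δb/b)² + (1·δw/w)²) = √(0.0143 + 0.000221) = 0.120, so δh = 85.5.
Q = h + p: δQ = √(δh² + δp²) = √(7310 + 412) = 87.9
Q = 930.4, so δQ/Q = 87.9/930.4 = 0.0945.

0.0945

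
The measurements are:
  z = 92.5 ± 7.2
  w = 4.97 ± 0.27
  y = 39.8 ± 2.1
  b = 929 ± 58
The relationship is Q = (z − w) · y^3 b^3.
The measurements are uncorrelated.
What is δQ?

Let u = z − w = 87.5. δu = √(δz² + δw²) = √(51.8 + 0.0729) = 7.21, so δu/u = 0.0823.
Q is then a monomial in u, y, b:
δQ/Q = √((δu/u)² + (3·δy/y)² + (3·δb/b)²) = √(0.00678 + 0.0251 + 0.0351) = 0.259
Q = 4.42e+15, so δQ = 0.259 × 4.42e+15 = 1.14e+15.

1.14e+15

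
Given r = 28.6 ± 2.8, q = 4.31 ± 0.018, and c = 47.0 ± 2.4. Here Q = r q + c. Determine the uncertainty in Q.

Let p = r·q = 123. δp/p = √((1·δr/r)² + (1·δq/q)²) = √(0.00958 + 1.74e-05) = 0.0980, so δp = 12.1.
Q = p + c: δQ = √(δp² + δc²) = √(146 + 5.76) = 12.3

12.3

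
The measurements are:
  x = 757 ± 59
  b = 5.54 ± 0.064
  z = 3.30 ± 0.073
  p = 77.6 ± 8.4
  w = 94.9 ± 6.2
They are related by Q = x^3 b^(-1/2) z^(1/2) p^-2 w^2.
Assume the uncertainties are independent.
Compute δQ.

Each factor contributes (exponent × relative error)² to (δQ/Q)²:
  (3·δx/x)² = (3×0.0779)² = 0.0547;  (−½·δb/b)² = (-0.5×0.0116)² = 3.34e-05;  (½·δz/z)² = (0.5×0.0221)² = 0.000122;  (-2·δp/p)² = (-2×0.108)² = 0.0469;  (2·δw/w)² = (2×0.0653)² = 0.0171
δQ/Q = √(0.119) = 0.345
Q = 5.01e+08, so δQ = 0.345 × 5.01e+08 = 1.73e+08.

1.73e+08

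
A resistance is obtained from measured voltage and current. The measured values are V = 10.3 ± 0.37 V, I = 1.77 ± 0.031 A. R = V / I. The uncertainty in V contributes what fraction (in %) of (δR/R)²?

80.8%

(δR/R)² = (1·δV/V)² + (-1·δI/I)²
  V term: (1×0.0359)² = 0.00129
  I term: (-1×0.0175)² = 0.000307
Total = 0.00160. Share from V = 0.00129/0.00160 = 0.808.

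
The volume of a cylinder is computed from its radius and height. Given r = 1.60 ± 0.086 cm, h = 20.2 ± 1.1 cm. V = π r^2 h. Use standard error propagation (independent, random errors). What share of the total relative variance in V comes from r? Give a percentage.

(δV/V)² = (2·δr/r)² + (1·δh/h)²
  r term: (2×0.0537)² = 0.0116
  h term: (1×0.0545)² = 0.00297
Total = 0.0145. Share from r = 0.0116/0.0145 = 0.796.

79.6%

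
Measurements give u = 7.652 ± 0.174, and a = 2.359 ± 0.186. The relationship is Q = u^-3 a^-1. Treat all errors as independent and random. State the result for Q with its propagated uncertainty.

(9.461 ± 0.986) × 10^-4

Each factor contributes (exponent × relative error)² to (δQ/Q)²:
  (-3·δu/u)² = (-3×0.0227)² = 0.00465;  (-1·δa/a)² = (-1×0.0788)² = 0.00622
δQ/Q = √(0.0109) = 0.104
Q = 0.0009461, so δQ = 0.104 × 0.0009461 = 9.86e-05.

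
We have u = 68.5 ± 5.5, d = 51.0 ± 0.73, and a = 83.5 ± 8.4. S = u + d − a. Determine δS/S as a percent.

Absolute uncertainties add in quadrature for a linear combination:
  (δu)² = 30.2;  (δd)² = 0.533;  (δa)² = 70.6
δS = √(101) = 10.1
S = 36.0, so δS/S = 10.1/36.0 = 0.280.

28.0%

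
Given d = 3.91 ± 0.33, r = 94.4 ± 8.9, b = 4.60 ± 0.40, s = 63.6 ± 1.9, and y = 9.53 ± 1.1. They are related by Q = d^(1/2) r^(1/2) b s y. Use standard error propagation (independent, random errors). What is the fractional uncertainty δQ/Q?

Q is a product of powers, so relative uncertainties combine in quadrature:
  (½·δd/d)² = (0.5×0.0844)² = 0.00178;  (½·δr/r)² = (0.5×0.0943)² = 0.00222;  (1·δb/b)² = (1×0.0870)² = 0.00756;  (1·δs/s)² = (1×0.0299)² = 0.000892;  (1·δy/y)² = (1×0.115)² = 0.0133
δQ/Q = √(0.0258) = 0.161

0.161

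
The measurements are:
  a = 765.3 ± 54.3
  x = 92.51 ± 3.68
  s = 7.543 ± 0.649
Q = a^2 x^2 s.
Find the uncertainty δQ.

6.96e+09

For a monomial Q ∝ a^2, x^2, s, fractional errors add in quadrature:
  (2·δa/a)² = (2×0.0710)² = 0.0201;  (2·δx/x)² = (2×0.0398)² = 0.00633;  (1·δs/s)² = (1×0.0860)² = 0.00740
δQ/Q = √(0.0339) = 0.184
Q = 3.781e+10, so δQ = 0.184 × 3.781e+10 = 6.96e+09.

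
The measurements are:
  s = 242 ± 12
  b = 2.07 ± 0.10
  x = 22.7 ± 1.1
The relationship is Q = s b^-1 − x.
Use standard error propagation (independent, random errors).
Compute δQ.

Let p = s·b^-1 = 117. δp/p = √((1·δs/s)² + (-1·δb/b)²) = √(0.00246 + 0.00233) = 0.0692, so δp = 8.09.
Q = p − x: δQ = √(δp² + δx²) = √(65.5 + 1.21) = 8.17

8.17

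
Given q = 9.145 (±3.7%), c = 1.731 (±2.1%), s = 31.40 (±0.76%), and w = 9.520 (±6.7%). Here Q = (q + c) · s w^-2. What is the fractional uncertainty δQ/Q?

Let u = q + c = 10.88. δu = √(δq² + δc²) = √(0.114 + 0.00132) = 0.340, so δu/u = 0.0313.
Q is then a monomial in u, s, w:
δQ/Q = √((δu/u)² + (1·δs/s)² + (-2·δw/w)²) = √(0.000979 + 5.78e-05 + 0.0180) = 0.138

0.138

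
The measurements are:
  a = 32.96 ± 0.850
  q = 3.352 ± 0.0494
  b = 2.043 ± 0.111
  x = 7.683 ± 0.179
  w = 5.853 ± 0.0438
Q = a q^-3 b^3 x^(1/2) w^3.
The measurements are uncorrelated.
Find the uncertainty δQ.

Each factor contributes (exponent × relative error)² to (δQ/Q)²:
  (1·δa/a)² = (1×0.0258)² = 0.000665;  (-3·δq/q)² = (-3×0.0147)² = 0.00195;  (3·δb/b)² = (3×0.0543)² = 0.0266;  (½·δx/x)² = (0.5×0.0233)² = 0.000136;  (3·δw/w)² = (3×0.00748)² = 0.000504
δQ/Q = √(0.0298) = 0.173
Q = 4147, so δQ = 0.173 × 4147 = 716.

716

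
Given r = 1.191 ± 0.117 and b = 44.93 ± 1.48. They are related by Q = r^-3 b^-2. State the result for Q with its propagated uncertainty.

(2.932 ± 0.885) × 10^-4

Since Q is a product/quotient, work with relative uncertainties:
  (-3·δr/r)² = (-3×0.0982)² = 0.0869;  (-2·δb/b)² = (-2×0.0329)² = 0.00434
δQ/Q = √(0.0912) = 0.302
Q = 0.0002932, so δQ = 0.302 × 0.0002932 = 8.85e-05.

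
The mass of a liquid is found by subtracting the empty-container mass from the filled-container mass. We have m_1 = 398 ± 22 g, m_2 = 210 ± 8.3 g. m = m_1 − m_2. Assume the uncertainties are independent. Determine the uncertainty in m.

Sums and differences: (δm)² = Σ (cᵢ δxᵢ)².
  (δm_1)² = 484;  (δm_2)² = 68.9
δm = √(553) = 23.5 g

23.5 g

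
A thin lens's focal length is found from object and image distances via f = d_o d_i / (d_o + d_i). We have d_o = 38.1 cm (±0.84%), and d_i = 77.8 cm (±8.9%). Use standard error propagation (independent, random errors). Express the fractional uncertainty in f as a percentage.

2.98%

∂f/∂d_o = (d_i/(d_o+d_i))² = 0.451;  ∂f/∂d_i = (d_o/(d_o+d_i))² = 0.108
δf = √((∂f/∂d_o · δd_o)² + (∂f/∂d_i · δd_i)²) = √(0.0208 + 0.560) = 0.762 cm
f = 25.6 cm, so δf/f = 0.762/25.6 = 0.0298.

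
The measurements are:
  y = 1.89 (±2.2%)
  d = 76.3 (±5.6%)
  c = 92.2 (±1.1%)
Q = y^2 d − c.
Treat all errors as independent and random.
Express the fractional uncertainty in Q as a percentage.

10.8%

Let p = y^2·d = 273. δp/p = √((2·δy/y)² + (1·δd/d)²) = √(0.00194 + 0.00314) = 0.0712, so δp = 19.4.
Q = p − c: δQ = √(δp² + δc²) = √(377 + 1.03) = 19.4
Q = 180, so δQ/Q = 19.4/180 = 0.108.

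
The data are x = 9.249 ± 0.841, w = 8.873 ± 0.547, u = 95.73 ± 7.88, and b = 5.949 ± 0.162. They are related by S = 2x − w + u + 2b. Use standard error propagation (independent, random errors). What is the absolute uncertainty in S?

8.08

Sums and differences: (δS)² = Σ (cᵢ δxᵢ)².
  (2·δx)² = 2.83;  (δw)² = 0.299;  (δu)² = 62.1;  (2·δb)² = 0.105
δS = √(65.3) = 8.08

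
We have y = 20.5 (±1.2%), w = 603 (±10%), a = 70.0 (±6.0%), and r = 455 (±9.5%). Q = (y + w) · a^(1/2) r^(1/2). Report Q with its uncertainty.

Let u = y + w = 624. δu = √(δy² + δw²) = √(0.0605 + 3640) = 60.3, so δu/u = 0.0967.
Q is then a monomial in u, a, r:
δQ/Q = √((δu/u)² + (½·δa/a)² + (½·δr/r)²) = √(0.00935 + 0.000900 + 0.00226) = 0.112
Q = 1.11e+05, so δQ = 0.112 × 1.11e+05 = 12400.

(1.11 ± 0.124) × 10^5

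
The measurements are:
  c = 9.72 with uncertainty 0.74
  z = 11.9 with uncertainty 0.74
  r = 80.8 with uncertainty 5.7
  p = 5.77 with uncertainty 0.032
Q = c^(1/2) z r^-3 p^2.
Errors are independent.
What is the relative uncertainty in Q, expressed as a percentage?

For a monomial Q ∝ c^(1/2), z, r^-3, p^2, fractional errors add in quadrature:
  (½·δc/c)² = (0.5×0.0761)² = 0.00145;  (1·δz/z)² = (1×0.0622)² = 0.00387;  (-3·δr/r)² = (-3×0.0705)² = 0.0448;  (2·δp/p)² = (2×0.00555)² = 0.000123
δQ/Q = √(0.0502) = 0.224

22.4%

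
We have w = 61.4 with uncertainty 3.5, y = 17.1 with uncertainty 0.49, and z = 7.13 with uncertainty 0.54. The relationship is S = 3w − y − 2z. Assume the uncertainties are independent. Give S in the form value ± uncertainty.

Each term contributes (cᵢ δxᵢ)² to (δS)²:
  (3·δw)² = 110;  (δy)² = 0.240;  (2·δz)² = 1.17
δS = √(112) = 10.6
S = 153.

153 ± 10.6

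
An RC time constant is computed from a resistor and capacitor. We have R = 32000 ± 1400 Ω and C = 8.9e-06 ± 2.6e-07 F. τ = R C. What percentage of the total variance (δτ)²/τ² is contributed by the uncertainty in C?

30.8%

(δτ/τ)² = (1·δR/R)² + (1·δC/C)²
  R term: (1×0.0437)² = 0.00191
  C term: (1×0.0292)² = 0.000853
Total = 0.00277. Share from C = 0.000853/0.00277 = 0.308.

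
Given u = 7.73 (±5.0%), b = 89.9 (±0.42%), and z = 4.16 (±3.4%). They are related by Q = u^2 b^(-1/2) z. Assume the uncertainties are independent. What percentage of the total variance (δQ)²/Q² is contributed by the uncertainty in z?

10.4%

(δQ/Q)² = (2·δu/u)² + (−½·δb/b)² + (1·δz/z)²
  u term: (2×0.0500)² = 0.0100
  b term: (-0.5×0.00420)² = 4.41e-06
  z term: (1×0.0340)² = 0.00116
Total = 0.0112. Share from z = 0.00116/0.0112 = 0.104.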